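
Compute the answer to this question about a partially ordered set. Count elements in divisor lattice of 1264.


Divisors of 1264: [1, 2, 4, 8, 16, 79, 158, 316, 632, 1264]
Count: 10


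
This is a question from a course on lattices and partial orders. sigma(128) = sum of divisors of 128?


sigma(n) = sum of divisors.
Divisors of 128: [1, 2, 4, 8, 16, 32, 64, 128]
Sum = 255


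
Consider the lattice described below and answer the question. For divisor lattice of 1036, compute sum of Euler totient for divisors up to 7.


Divisors of 1036 up to 7: [1, 2, 4, 7]
phi values: [1, 1, 2, 6]
Sum = 10


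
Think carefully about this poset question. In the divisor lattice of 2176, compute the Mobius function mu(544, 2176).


In a divisor lattice, mu(a,b) = mu(b/a) where mu is the classical Mobius function.
b/a = 2176/544 = 4
Prime factorization of 4: primes [2]
4 is not squarefree, so mu(4) = 0


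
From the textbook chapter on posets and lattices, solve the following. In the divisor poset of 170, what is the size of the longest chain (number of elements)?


A chain is a totally ordered subset; we count the number of elements in a maximum chain.
Compute, for each element x, the size of the longest chain ending at x:
  1: 1
  2: 2
  5: 2
  17: 2
  10: 3
  34: 3
  ...
A maximum chain: 1 < 2 < 10 < 170
Number of elements in the longest chain: 4


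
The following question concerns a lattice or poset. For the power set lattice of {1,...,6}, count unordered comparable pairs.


A comparable pair {a,b} has a < b or b < a in the order.
Count unordered pairs where one element is strictly below the other.
Examples: {{},{1}}, {{},{2}}, {{},{3}}, {{},{4}}, ...
Total comparable pairs: 665


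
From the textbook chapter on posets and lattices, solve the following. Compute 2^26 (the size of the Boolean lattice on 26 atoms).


Power set = 2^n.
2^26 = 67108864


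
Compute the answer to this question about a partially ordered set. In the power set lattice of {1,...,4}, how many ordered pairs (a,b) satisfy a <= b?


The order relation is {(a,b) : a <= b}, reflexive so it includes (a,a).
Examples: ({},{}), ({},{1,2}), ({},{1,2,3}), ({},{1,2,3,4}), ({},{1,2,4}), ...
Total ordered pairs: 81


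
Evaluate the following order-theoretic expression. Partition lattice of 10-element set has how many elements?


B(n) = number of set partitions of an n-element set.
B(n) satisfies the recurrence: B(n+1) = sum_k C(n,k)*B(k).
B(10) = 115975


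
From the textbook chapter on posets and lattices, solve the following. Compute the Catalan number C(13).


C(n) = C(2n, n) / (n+1).
C(26, 13) = 10400600
C(13) = 10400600 / 14 = 742900


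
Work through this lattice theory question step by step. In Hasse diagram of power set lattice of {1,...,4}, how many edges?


A cover relation a -< b holds when a < b with no c strictly between.
Cover relations:
  {} -< {1}
  {} -< {2}
  {} -< {3}
  {} -< {4}
  {1} -< {1,2}
  {1} -< {1,3}
  {1} -< {1,4}
  {2} -< {1,2}
  ...24 more
Total: 32


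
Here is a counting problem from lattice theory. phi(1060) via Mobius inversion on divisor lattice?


phi(n) = n * prod_{p|n} (1 - 1/p).
Prime divisors of 1060: [2, 5, 53]
phi(1060) = 1060 * (1 - 1/2) * (1 - 1/5) * (1 - 1/53)
phi(1060) = 416


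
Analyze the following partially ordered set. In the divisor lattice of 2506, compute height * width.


Height = length of longest chain minus 1; width = size of largest antichain.
A maximum chain: 1 | 179 | 1253 | 2506  (height 3).
A maximum antichain: {2, 7, 179}  (width 3).
Product = 3 * 3 = 9


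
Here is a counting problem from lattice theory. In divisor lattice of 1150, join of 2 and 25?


In a divisor lattice, join = lcm (least common multiple).
gcd(2,25) = 1
lcm(2,25) = 2*25/gcd = 50/1 = 50


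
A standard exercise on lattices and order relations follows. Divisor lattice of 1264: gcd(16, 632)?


Meet=gcd.
gcd(16,632)=8


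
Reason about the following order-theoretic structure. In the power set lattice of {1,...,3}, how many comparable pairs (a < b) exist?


A comparable pair {a,b} has a < b or b < a in the order.
Count unordered pairs where one element is strictly below the other.
Examples: {{},{1}}, {{},{2}}, {{},{3}}, {{},{1,2}}, ...
Total comparable pairs: 19


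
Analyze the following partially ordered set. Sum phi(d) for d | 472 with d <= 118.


Divisors of 472 up to 118: [1, 2, 4, 8, 59, 118]
phi values: [1, 1, 2, 4, 58, 58]
Sum = 124


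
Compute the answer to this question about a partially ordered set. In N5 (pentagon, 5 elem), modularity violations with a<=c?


Modular law: if a <= c then a v (b ^ c) = (a v b) ^ c.
Check all triples (a,b,c) with a <= c among 5 elements.
  e.g. a=a, b=c, c=b: lhs=a != rhs=b
Total violating triples: 1


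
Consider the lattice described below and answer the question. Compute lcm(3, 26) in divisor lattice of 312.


In a divisor lattice, join = lcm (least common multiple).
gcd(3,26) = 1
lcm(3,26) = 3*26/gcd = 78/1 = 78


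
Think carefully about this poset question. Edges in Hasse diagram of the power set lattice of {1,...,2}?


A cover relation a -< b holds when a < b with no c strictly between.
Cover relations:
  {} -< {1}
  {} -< {2}
  {1} -< {1,2}
  {2} -< {1,2}
Total: 4


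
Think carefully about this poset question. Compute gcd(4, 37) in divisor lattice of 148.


In a divisor lattice, meet = gcd (greatest common divisor).
By Euclidean algorithm or factoring: gcd(4,37) = 1


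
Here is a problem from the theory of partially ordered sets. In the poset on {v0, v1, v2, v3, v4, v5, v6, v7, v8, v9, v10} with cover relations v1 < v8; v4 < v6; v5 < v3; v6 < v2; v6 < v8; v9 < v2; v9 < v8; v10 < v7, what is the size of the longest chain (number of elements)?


A chain is a totally ordered subset; we count the number of elements in a maximum chain.
Compute, for each element x, the size of the longest chain ending at x:
  v0: 1
  v1: 1
  v4: 1
  v5: 1
  v9: 1
  v10: 1
  ...
A maximum chain: v4 < v6 < v2
Number of elements in the longest chain: 3


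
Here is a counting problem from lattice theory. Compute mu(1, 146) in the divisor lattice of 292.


In a divisor lattice, mu(a,b) = mu(b/a) where mu is the classical Mobius function.
b/a = 146/1 = 146
Prime factorization of 146: primes [2, 73]
146 is squarefree with 2 prime factor(s), so mu(146) = (-1)^2 = 1


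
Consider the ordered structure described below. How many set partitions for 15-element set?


B(n) = number of set partitions of an n-element set.
B(n) satisfies the recurrence: B(n+1) = sum_k C(n,k)*B(k).
B(15) = 1382958545


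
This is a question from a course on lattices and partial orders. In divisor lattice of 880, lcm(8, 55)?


Join=lcm.
gcd(8,55)=1
lcm=440


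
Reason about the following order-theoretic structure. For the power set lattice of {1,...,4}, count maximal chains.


A maximal chain goes from the minimum element to a maximal element via cover relations.
Counting all min-to-max paths in the cover graph.
Total maximal chains: 24


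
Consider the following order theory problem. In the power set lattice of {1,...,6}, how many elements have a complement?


An element a is complemented if some b has a meet b = bottom, a join b = top.
every subset A has complement S\A, so all elements are complemented.
Complemented elements: {}, {1}, {2}, {3}, {4}, {5}, ... (58 more)
Count: 64


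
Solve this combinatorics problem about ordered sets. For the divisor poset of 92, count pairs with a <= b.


The order relation is {(a,b) : a <= b}, reflexive so it includes (a,a).
Examples: (1,1), (1,2), (1,23), (1,4), (1,46), ...
Total ordered pairs: 18


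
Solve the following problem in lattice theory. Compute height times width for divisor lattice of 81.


Height = length of longest chain minus 1; width = size of largest antichain.
A maximum chain: 1 | 3 | 9 | 27 | 81  (height 4).
A maximum antichain: {1}  (width 1).
Product = 4 * 1 = 4


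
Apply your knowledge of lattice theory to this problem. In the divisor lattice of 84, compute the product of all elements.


Divisors of 84: [1, 2, 3, 4, 6, 7, 12, 14, 21, 28, 42, 84]
Product = n^(d(n)/2) = 84^(12/2)
Product = 351298031616


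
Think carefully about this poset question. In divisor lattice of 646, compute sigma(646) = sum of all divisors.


sigma(n) = sum of divisors.
Divisors of 646: [1, 2, 17, 19, 34, 38, 323, 646]
Sum = 1080


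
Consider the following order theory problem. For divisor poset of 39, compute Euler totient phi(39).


phi(n) = n * prod_{p|n} (1 - 1/p).
Prime divisors of 39: [3, 13]
phi(39) = 39 * (1 - 1/3) * (1 - 1/13)
phi(39) = 24


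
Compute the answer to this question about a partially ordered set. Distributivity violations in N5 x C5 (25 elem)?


Distributive law: a ^ (b v c) = (a ^ b) v (a ^ c).
Check all 25^3 = 15625 ordered triples (a,b,c).
  e.g. a=(b,0), b=(a,0), c=(c,0): lhs=(b,0) != rhs=(a,0)
  e.g. a=(b,0), b=(a,0), c=(c,1): lhs=(b,0) != rhs=(a,0)
Total violating triples: 250


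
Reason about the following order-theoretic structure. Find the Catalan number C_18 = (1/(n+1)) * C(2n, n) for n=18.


C(n) = C(2n, n) / (n+1).
C(36, 18) = 9075135300
C(18) = 9075135300 / 19 = 477638700


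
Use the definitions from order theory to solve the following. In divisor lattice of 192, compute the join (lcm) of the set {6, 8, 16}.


In a divisor lattice, join = lcm (least common multiple).
Compute lcm iteratively: start with first element, then lcm(current, next).
Elements: [6, 8, 16]
lcm(6,8) = 24
lcm(24,16) = 48
Final lcm = 48


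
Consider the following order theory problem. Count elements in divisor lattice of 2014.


Divisors of 2014: [1, 2, 19, 38, 53, 106, 1007, 2014]
Count: 8


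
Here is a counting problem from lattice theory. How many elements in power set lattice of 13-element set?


Power set = 2^n.
2^13 = 8192


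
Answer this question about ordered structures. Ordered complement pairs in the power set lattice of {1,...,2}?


Complement pair (a,b): a meet b = bottom, a join b = top.
Here: A intersect B = {} and A union B = {1,...,2}.
Pairs found: ({},{1,2}), ({1},{2}), ({2},{1}), ({1,2},{})
Total ordered pairs: 4


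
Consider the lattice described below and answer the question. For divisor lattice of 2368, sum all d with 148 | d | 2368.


Interval [148,2368] in divisors of 2368: [148, 296, 592, 1184, 2368]
Sum = 4588


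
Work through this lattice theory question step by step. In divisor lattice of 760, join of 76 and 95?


In a divisor lattice, join = lcm (least common multiple).
gcd(76,95) = 19
lcm(76,95) = 76*95/gcd = 7220/19 = 380


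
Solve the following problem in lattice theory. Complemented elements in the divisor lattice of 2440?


An element a is complemented if some b has a meet b = bottom, a join b = top.
a is complemented iff gcd(a, n/a)=1, i.e. a is a unitary divisor of 2440.
Complemented elements: 1, 5, 8, 40, 61, 305, ... (2 more)
Count: 8


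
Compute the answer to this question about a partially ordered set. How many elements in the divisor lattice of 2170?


Divisors of 2170: [1, 2, 5, 7, 10, 14, 31, 35, 62, 70, 155, 217, 310, 434, 1085, 2170]
Count: 16


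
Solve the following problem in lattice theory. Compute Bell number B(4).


B(n) = number of set partitions of an n-element set.
B(n) satisfies the recurrence: B(n+1) = sum_k C(n,k)*B(k).
B(4) = 15


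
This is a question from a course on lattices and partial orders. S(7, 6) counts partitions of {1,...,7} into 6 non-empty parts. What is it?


S(n,k) = k*S(n-1,k) + S(n-1,k-1).
S(6,6) = 1, S(6,5) = 15
S(7,6) = 6*1 + 15 = 6 + 15
S(7,6) = 21


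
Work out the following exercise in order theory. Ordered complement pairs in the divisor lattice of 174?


Complement pair (a,b): a meet b = bottom, a join b = top.
Here: gcd(a,b)=1 and lcm(a,b)=174, i.e. a*b=174 with a,b coprime.
Pairs found: (1,174), (2,87), (3,58), (6,29), ... (4 more)
Total ordered pairs: 8


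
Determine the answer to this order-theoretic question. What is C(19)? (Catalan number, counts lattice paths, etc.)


C(n) = C(2n, n) / (n+1).
C(38, 19) = 35345263800
C(19) = 35345263800 / 20 = 1767263190


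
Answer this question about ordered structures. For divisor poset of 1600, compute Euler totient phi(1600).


phi(n) = n * prod_{p|n} (1 - 1/p).
Prime divisors of 1600: [2, 5]
phi(1600) = 1600 * (1 - 1/2) * (1 - 1/5)
phi(1600) = 640


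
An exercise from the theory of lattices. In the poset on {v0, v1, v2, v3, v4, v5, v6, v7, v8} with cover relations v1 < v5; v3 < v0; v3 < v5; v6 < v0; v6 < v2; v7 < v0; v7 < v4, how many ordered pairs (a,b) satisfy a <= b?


The order relation is {(a,b) : a <= b}, reflexive so it includes (a,a).
Examples: (v0,v0), (v1,v1), (v1,v5), (v2,v2), (v3,v0), ...
Total ordered pairs: 16


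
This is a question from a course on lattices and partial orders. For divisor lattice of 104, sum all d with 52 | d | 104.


Interval [52,104] in divisors of 104: [52, 104]
Sum = 156


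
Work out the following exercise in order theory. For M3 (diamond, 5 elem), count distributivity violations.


Distributive law: a ^ (b v c) = (a ^ b) v (a ^ c).
Check all 5^3 = 125 ordered triples (a,b,c).
  e.g. a=a1, b=a2, c=a3: lhs=a1 != rhs=0
  e.g. a=a1, b=a3, c=a2: lhs=a1 != rhs=0
Total violating triples: 6


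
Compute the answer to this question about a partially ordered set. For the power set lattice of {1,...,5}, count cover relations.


A cover relation a -< b holds when a < b with no c strictly between.
Cover relations:
  {} -< {1}
  {} -< {2}
  {} -< {3}
  {} -< {4}
  {} -< {5}
  {1} -< {1,2}
  {1} -< {1,3}
  {1} -< {1,4}
  ...72 more
Total: 80


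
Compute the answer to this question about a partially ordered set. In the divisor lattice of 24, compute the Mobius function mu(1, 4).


In a divisor lattice, mu(a,b) = mu(b/a) where mu is the classical Mobius function.
b/a = 4/1 = 4
Prime factorization of 4: primes [2]
4 is not squarefree, so mu(4) = 0


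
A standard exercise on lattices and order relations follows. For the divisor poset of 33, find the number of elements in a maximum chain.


A chain is a totally ordered subset; we count the number of elements in a maximum chain.
Compute, for each element x, the size of the longest chain ending at x:
  1: 1
  3: 2
  11: 2
  33: 3
A maximum chain: 1 < 3 < 33
Number of elements in the longest chain: 3


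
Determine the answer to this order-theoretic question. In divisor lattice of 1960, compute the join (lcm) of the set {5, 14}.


In a divisor lattice, join = lcm (least common multiple).
Compute lcm iteratively: start with first element, then lcm(current, next).
Elements: [5, 14]
lcm(5,14) = 70
Final lcm = 70


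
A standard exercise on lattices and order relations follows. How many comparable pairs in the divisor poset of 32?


A comparable pair {a,b} has a < b or b < a in the order.
Count unordered pairs where one element is strictly below the other.
Examples: {1,2}, {1,4}, {1,8}, {1,16}, ...
Total comparable pairs: 15


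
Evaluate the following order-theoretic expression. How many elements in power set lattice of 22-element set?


Power set = 2^n.
2^22 = 4194304


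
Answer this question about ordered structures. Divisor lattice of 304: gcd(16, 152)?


Meet=gcd.
gcd(16,152)=8


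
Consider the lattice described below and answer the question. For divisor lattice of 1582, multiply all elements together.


Divisors of 1582: [1, 2, 7, 14, 113, 226, 791, 1582]
Product = n^(d(n)/2) = 1582^(8/2)
Product = 6263627420176


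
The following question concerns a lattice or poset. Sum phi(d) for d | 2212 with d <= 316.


Divisors of 2212 up to 316: [1, 2, 4, 7, 14, 28, 79, 158, 316]
phi values: [1, 1, 2, 6, 6, 12, 78, 78, 156]
Sum = 340


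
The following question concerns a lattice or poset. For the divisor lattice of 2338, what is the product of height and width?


Height = length of longest chain minus 1; width = size of largest antichain.
A maximum chain: 1 | 167 | 1169 | 2338  (height 3).
A maximum antichain: {2, 7, 167}  (width 3).
Product = 3 * 3 = 9


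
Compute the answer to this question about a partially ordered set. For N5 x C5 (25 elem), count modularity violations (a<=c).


Modular law: if a <= c then a v (b ^ c) = (a v b) ^ c.
Check all triples (a,b,c) with a <= c among 25 elements.
  e.g. a=(a,0), b=(c,0), c=(b,0): lhs=(a,0) != rhs=(b,0)
  e.g. a=(a,0), b=(c,1), c=(b,0): lhs=(a,0) != rhs=(b,0)
Total violating triples: 75


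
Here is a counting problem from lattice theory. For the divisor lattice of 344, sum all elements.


sigma(n) = sum of divisors.
Divisors of 344: [1, 2, 4, 8, 43, 86, 172, 344]
Sum = 660


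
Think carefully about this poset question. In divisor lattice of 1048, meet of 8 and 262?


In a divisor lattice, meet = gcd (greatest common divisor).
By Euclidean algorithm or factoring: gcd(8,262) = 2


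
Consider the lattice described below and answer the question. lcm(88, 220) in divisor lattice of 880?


Join=lcm.
gcd(88,220)=44
lcm=440


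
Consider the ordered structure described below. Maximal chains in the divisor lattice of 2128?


A maximal chain goes from the minimum element to a maximal element via cover relations.
Counting all min-to-max paths in the cover graph.
Total maximal chains: 30


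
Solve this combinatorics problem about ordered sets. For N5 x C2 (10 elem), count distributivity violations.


Distributive law: a ^ (b v c) = (a ^ b) v (a ^ c).
Check all 10^3 = 1000 ordered triples (a,b,c).
  e.g. a=(b,0), b=(a,0), c=(c,0): lhs=(b,0) != rhs=(a,0)
  e.g. a=(b,0), b=(a,0), c=(c,1): lhs=(b,0) != rhs=(a,0)
Total violating triples: 16


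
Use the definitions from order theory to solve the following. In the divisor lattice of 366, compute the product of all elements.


Divisors of 366: [1, 2, 3, 6, 61, 122, 183, 366]
Product = n^(d(n)/2) = 366^(8/2)
Product = 17944209936


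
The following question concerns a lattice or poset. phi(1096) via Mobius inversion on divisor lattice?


phi(n) = n * prod_{p|n} (1 - 1/p).
Prime divisors of 1096: [2, 137]
phi(1096) = 1096 * (1 - 1/2) * (1 - 1/137)
phi(1096) = 544


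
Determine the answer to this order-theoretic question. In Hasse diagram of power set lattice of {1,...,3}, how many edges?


A cover relation a -< b holds when a < b with no c strictly between.
Cover relations:
  {} -< {1}
  {} -< {2}
  {} -< {3}
  {1} -< {1,2}
  {1} -< {1,3}
  {2} -< {1,2}
  {2} -< {2,3}
  {3} -< {1,3}
  ...4 more
Total: 12


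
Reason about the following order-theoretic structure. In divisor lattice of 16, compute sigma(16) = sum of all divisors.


sigma(n) = sum of divisors.
Divisors of 16: [1, 2, 4, 8, 16]
Sum = 31


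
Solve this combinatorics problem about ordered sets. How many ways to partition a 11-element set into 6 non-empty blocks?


S(n,k) = k*S(n-1,k) + S(n-1,k-1).
S(10,6) = 22827, S(10,5) = 42525
S(11,6) = 6*22827 + 42525 = 136962 + 42525
S(11,6) = 179487


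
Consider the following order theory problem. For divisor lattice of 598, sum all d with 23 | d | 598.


Interval [23,598] in divisors of 598: [23, 46, 299, 598]
Sum = 966


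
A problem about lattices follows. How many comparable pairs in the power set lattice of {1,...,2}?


A comparable pair {a,b} has a < b or b < a in the order.
Count unordered pairs where one element is strictly below the other.
Examples: {{},{1}}, {{},{2}}, {{},{1,2}}, {{1},{1,2}}, ...
Total comparable pairs: 5


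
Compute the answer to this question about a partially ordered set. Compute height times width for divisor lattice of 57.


Height = length of longest chain minus 1; width = size of largest antichain.
A maximum chain: 1 | 19 | 57  (height 2).
A maximum antichain: {3, 19}  (width 2).
Product = 2 * 2 = 4


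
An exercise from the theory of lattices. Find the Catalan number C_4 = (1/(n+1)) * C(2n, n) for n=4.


C(n) = C(2n, n) / (n+1).
C(8, 4) = 70
C(4) = 70 / 5 = 14


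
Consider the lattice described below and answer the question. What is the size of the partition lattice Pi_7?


B(n) = number of set partitions of an n-element set.
B(n) satisfies the recurrence: B(n+1) = sum_k C(n,k)*B(k).
B(7) = 877


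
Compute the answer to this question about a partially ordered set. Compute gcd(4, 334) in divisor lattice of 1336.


In a divisor lattice, meet = gcd (greatest common divisor).
By Euclidean algorithm or factoring: gcd(4,334) = 2


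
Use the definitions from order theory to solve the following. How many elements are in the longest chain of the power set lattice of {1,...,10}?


A chain is a totally ordered subset; we count the number of elements in a maximum chain.
Compute, for each element x, the size of the longest chain ending at x:
  {}: 1
  {1}: 2
  {2}: 2
  {3}: 2
  {4}: 2
  {5}: 2
  ...
A maximum chain: {} < {1} < {1,2} < {1,2,3} < {1,2,3,4} < {1,2,3,4,5} < {1,2,3,4,5,6} < {1,2,3,4,5,6,7} < {1,2,3,4,5,6,7,8} < {1,2,3,4,5,6,7,8,9} < {1,2,3,4,5,6,7,8,9,10}
Number of elements in the longest chain: 11


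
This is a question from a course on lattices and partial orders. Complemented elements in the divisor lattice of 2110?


An element a is complemented if some b has a meet b = bottom, a join b = top.
a is complemented iff gcd(a, n/a)=1, i.e. a is a unitary divisor of 2110.
Complemented elements: 1, 2, 5, 10, 211, 422, ... (2 more)
Count: 8


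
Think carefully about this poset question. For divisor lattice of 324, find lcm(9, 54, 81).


In a divisor lattice, join = lcm (least common multiple).
Compute lcm iteratively: start with first element, then lcm(current, next).
Elements: [9, 54, 81]
lcm(9,54) = 54
lcm(54,81) = 162
Final lcm = 162


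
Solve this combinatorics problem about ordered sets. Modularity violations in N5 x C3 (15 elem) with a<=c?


Modular law: if a <= c then a v (b ^ c) = (a v b) ^ c.
Check all triples (a,b,c) with a <= c among 15 elements.
  e.g. a=(a,0), b=(c,0), c=(b,0): lhs=(a,0) != rhs=(b,0)
  e.g. a=(a,0), b=(c,1), c=(b,0): lhs=(a,0) != rhs=(b,0)
Total violating triples: 18


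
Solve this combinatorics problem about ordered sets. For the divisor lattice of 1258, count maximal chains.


A maximal chain goes from the minimum element to a maximal element via cover relations.
Counting all min-to-max paths in the cover graph.
Total maximal chains: 6


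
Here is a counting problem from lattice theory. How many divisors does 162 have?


Divisors of 162: [1, 2, 3, 6, 9, 18, 27, 54, 81, 162]
Count: 10


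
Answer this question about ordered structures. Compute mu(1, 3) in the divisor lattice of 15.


In a divisor lattice, mu(a,b) = mu(b/a) where mu is the classical Mobius function.
b/a = 3/1 = 3
Prime factorization of 3: primes [3]
3 is squarefree with 1 prime factor(s), so mu(3) = (-1)^1 = -1


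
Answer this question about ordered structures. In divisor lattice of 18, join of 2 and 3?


In a divisor lattice, join = lcm (least common multiple).
gcd(2,3) = 1
lcm(2,3) = 2*3/gcd = 6/1 = 6


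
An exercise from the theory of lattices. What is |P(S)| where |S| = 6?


Power set = 2^n.
2^6 = 64


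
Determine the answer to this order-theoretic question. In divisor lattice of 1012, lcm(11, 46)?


Join=lcm.
gcd(11,46)=1
lcm=506


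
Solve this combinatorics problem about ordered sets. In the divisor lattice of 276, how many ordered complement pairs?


Complement pair (a,b): a meet b = bottom, a join b = top.
Here: gcd(a,b)=1 and lcm(a,b)=276, i.e. a*b=276 with a,b coprime.
Pairs found: (1,276), (3,92), (4,69), (12,23), ... (4 more)
Total ordered pairs: 8


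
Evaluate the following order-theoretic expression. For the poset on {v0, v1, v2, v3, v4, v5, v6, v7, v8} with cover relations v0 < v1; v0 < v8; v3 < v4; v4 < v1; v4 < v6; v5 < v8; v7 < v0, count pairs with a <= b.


The order relation is {(a,b) : a <= b}, reflexive so it includes (a,a).
Examples: (v0,v0), (v0,v1), (v0,v8), (v1,v1), (v2,v2), ...
Total ordered pairs: 20


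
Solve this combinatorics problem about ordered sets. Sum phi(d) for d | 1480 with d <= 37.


Divisors of 1480 up to 37: [1, 2, 4, 5, 8, 10, 20, 37]
phi values: [1, 1, 2, 4, 4, 4, 8, 36]
Sum = 60


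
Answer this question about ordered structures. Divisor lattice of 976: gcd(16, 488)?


Meet=gcd.
gcd(16,488)=8


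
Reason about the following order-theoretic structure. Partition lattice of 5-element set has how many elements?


B(n) = number of set partitions of an n-element set.
B(n) satisfies the recurrence: B(n+1) = sum_k C(n,k)*B(k).
B(5) = 52


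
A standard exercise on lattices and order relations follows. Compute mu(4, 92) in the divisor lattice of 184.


In a divisor lattice, mu(a,b) = mu(b/a) where mu is the classical Mobius function.
b/a = 92/4 = 23
Prime factorization of 23: primes [23]
23 is squarefree with 1 prime factor(s), so mu(23) = (-1)^1 = -1


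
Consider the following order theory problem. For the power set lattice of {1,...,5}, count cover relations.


A cover relation a -< b holds when a < b with no c strictly between.
Cover relations:
  {} -< {1}
  {} -< {2}
  {} -< {3}
  {} -< {4}
  {} -< {5}
  {1} -< {1,2}
  {1} -< {1,3}
  {1} -< {1,4}
  ...72 more
Total: 80


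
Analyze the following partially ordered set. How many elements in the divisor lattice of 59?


Divisors of 59: [1, 59]
Count: 2


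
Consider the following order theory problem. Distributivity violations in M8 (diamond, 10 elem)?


Distributive law: a ^ (b v c) = (a ^ b) v (a ^ c).
Check all 10^3 = 1000 ordered triples (a,b,c).
  e.g. a=a1, b=a2, c=a3: lhs=a1 != rhs=0
  e.g. a=a1, b=a2, c=a4: lhs=a1 != rhs=0
Total violating triples: 336


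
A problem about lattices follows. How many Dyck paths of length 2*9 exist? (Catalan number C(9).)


C(n) = C(2n, n) / (n+1).
C(18, 9) = 48620
C(9) = 48620 / 10 = 4862


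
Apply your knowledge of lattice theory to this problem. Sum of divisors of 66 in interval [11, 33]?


Interval [11,33] in divisors of 66: [11, 33]
Sum = 44


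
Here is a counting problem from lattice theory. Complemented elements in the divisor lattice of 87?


An element a is complemented if some b has a meet b = bottom, a join b = top.
a is complemented iff gcd(a, n/a)=1, i.e. a is a unitary divisor of 87.
Complemented elements: 1, 3, 29, 87
Count: 4


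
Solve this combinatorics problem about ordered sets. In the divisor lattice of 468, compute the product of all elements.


Divisors of 468: [1, 2, 3, 4, 6, 9, 12, 13, 18, 26, 36, 39, 52, 78, 117, 156, 234, 468]
Product = n^(d(n)/2) = 468^(18/2)
Product = 1076992496812124640903168


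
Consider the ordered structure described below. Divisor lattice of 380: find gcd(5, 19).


In a divisor lattice, meet = gcd (greatest common divisor).
By Euclidean algorithm or factoring: gcd(5,19) = 1


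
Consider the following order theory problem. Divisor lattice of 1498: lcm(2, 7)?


Join=lcm.
gcd(2,7)=1
lcm=14


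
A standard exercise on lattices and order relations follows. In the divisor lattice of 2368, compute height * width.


Height = length of longest chain minus 1; width = size of largest antichain.
A maximum chain: 1 | 37 | 74 | 148 | 296 | 592 | 1184 | 2368  (height 7).
A maximum antichain: {2, 37}  (width 2).
Product = 7 * 2 = 14


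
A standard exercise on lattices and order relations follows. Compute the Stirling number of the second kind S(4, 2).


S(n,k) = k*S(n-1,k) + S(n-1,k-1).
S(3,2) = 3, S(3,1) = 1
S(4,2) = 2*3 + 1 = 6 + 1
S(4,2) = 7


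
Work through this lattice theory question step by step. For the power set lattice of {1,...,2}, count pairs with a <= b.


The order relation is {(a,b) : a <= b}, reflexive so it includes (a,a).
Examples: ({},{}), ({},{1,2}), ({},{1}), ({},{2}), ({1,2},{1,2}), ...
Total ordered pairs: 9


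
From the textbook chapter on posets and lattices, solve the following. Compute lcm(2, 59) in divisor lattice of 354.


In a divisor lattice, join = lcm (least common multiple).
gcd(2,59) = 1
lcm(2,59) = 2*59/gcd = 118/1 = 118


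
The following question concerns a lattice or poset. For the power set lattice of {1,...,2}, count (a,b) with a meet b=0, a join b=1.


Complement pair (a,b): a meet b = bottom, a join b = top.
Here: A intersect B = {} and A union B = {1,...,2}.
Pairs found: ({},{1,2}), ({1},{2}), ({2},{1}), ({1,2},{})
Total ordered pairs: 4


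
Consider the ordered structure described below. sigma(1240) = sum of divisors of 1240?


sigma(n) = sum of divisors.
Divisors of 1240: [1, 2, 4, 5, 8, 10, 20, 31, 40, 62, 124, 155, 248, 310, 620, 1240]
Sum = 2880


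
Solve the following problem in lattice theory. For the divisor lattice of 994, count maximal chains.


A maximal chain goes from the minimum element to a maximal element via cover relations.
Counting all min-to-max paths in the cover graph.
Total maximal chains: 6


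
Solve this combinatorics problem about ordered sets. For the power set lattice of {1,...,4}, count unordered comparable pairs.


A comparable pair {a,b} has a < b or b < a in the order.
Count unordered pairs where one element is strictly below the other.
Examples: {{},{1}}, {{},{2}}, {{},{3}}, {{},{4}}, ...
Total comparable pairs: 65


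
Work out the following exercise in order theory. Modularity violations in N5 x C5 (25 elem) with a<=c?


Modular law: if a <= c then a v (b ^ c) = (a v b) ^ c.
Check all triples (a,b,c) with a <= c among 25 elements.
  e.g. a=(a,0), b=(c,0), c=(b,0): lhs=(a,0) != rhs=(b,0)
  e.g. a=(a,0), b=(c,1), c=(b,0): lhs=(a,0) != rhs=(b,0)
Total violating triples: 75


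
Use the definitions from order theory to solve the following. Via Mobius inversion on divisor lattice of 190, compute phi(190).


phi(n) = n * prod_{p|n} (1 - 1/p).
Prime divisors of 190: [2, 5, 19]
phi(190) = 190 * (1 - 1/2) * (1 - 1/5) * (1 - 1/19)
phi(190) = 72


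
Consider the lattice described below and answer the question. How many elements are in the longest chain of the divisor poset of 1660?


A chain is a totally ordered subset; we count the number of elements in a maximum chain.
Compute, for each element x, the size of the longest chain ending at x:
  1: 1
  2: 2
  5: 2
  83: 2
  4: 3
  10: 3
  ...
A maximum chain: 1 < 2 < 4 < 20 < 1660
Number of elements in the longest chain: 5


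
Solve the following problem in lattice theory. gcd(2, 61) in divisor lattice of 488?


Meet=gcd.
gcd(2,61)=1


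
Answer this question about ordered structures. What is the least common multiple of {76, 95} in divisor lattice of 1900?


In a divisor lattice, join = lcm (least common multiple).
Compute lcm iteratively: start with first element, then lcm(current, next).
Elements: [76, 95]
lcm(76,95) = 380
Final lcm = 380


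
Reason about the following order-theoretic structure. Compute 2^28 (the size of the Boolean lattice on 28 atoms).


Power set = 2^n.
2^28 = 268435456


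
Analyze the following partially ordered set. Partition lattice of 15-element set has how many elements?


B(n) = number of set partitions of an n-element set.
B(n) satisfies the recurrence: B(n+1) = sum_k C(n,k)*B(k).
B(15) = 1382958545


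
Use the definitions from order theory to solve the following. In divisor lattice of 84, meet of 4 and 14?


In a divisor lattice, meet = gcd (greatest common divisor).
By Euclidean algorithm or factoring: gcd(4,14) = 2


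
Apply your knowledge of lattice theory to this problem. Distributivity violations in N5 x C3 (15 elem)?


Distributive law: a ^ (b v c) = (a ^ b) v (a ^ c).
Check all 15^3 = 3375 ordered triples (a,b,c).
  e.g. a=(b,0), b=(a,0), c=(c,0): lhs=(b,0) != rhs=(a,0)
  e.g. a=(b,0), b=(a,0), c=(c,1): lhs=(b,0) != rhs=(a,0)
Total violating triples: 54


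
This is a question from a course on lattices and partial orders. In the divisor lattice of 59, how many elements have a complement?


An element a is complemented if some b has a meet b = bottom, a join b = top.
a is complemented iff gcd(a, n/a)=1, i.e. a is a unitary divisor of 59.
Complemented elements: 1, 59
Count: 2


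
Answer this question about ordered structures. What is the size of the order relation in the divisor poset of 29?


The order relation is {(a,b) : a <= b}, reflexive so it includes (a,a).
Examples: (1,1), (1,29), (29,29)
Total ordered pairs: 3


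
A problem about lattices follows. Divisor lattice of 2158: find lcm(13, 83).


In a divisor lattice, join = lcm (least common multiple).
gcd(13,83) = 1
lcm(13,83) = 13*83/gcd = 1079/1 = 1079


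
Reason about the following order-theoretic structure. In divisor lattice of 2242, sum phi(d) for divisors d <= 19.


Divisors of 2242 up to 19: [1, 2, 19]
phi values: [1, 1, 18]
Sum = 20


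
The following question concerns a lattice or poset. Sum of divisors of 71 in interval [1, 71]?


Interval [1,71] in divisors of 71: [1, 71]
Sum = 72


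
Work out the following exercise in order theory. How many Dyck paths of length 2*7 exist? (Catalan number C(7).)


C(n) = C(2n, n) / (n+1).
C(14, 7) = 3432
C(7) = 3432 / 8 = 429


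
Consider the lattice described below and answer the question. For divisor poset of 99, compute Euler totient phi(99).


phi(n) = n * prod_{p|n} (1 - 1/p).
Prime divisors of 99: [3, 11]
phi(99) = 99 * (1 - 1/3) * (1 - 1/11)
phi(99) = 60


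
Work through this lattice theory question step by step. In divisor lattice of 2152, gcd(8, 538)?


Meet=gcd.
gcd(8,538)=2


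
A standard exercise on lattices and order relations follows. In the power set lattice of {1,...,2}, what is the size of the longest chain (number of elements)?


A chain is a totally ordered subset; we count the number of elements in a maximum chain.
Compute, for each element x, the size of the longest chain ending at x:
  {}: 1
  {1}: 2
  {2}: 2
  {1,2}: 3
A maximum chain: {} < {1} < {1,2}
Number of elements in the longest chain: 3


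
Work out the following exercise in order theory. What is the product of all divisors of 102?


Divisors of 102: [1, 2, 3, 6, 17, 34, 51, 102]
Product = n^(d(n)/2) = 102^(8/2)
Product = 108243216


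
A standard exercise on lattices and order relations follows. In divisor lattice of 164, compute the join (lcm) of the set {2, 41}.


In a divisor lattice, join = lcm (least common multiple).
Compute lcm iteratively: start with first element, then lcm(current, next).
Elements: [2, 41]
lcm(2,41) = 82
Final lcm = 82


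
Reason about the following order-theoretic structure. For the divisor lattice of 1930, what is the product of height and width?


Height = length of longest chain minus 1; width = size of largest antichain.
A maximum chain: 1 | 193 | 965 | 1930  (height 3).
A maximum antichain: {2, 5, 193}  (width 3).
Product = 3 * 3 = 9


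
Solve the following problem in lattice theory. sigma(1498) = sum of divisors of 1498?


sigma(n) = sum of divisors.
Divisors of 1498: [1, 2, 7, 14, 107, 214, 749, 1498]
Sum = 2592


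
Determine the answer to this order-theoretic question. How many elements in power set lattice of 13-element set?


Power set = 2^n.
2^13 = 8192


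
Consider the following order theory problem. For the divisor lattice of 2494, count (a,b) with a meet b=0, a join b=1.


Complement pair (a,b): a meet b = bottom, a join b = top.
Here: gcd(a,b)=1 and lcm(a,b)=2494, i.e. a*b=2494 with a,b coprime.
Pairs found: (1,2494), (2,1247), (29,86), (43,58), ... (4 more)
Total ordered pairs: 8


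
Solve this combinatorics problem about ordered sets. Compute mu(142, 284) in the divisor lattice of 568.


In a divisor lattice, mu(a,b) = mu(b/a) where mu is the classical Mobius function.
b/a = 284/142 = 2
Prime factorization of 2: primes [2]
2 is squarefree with 1 prime factor(s), so mu(2) = (-1)^1 = -1


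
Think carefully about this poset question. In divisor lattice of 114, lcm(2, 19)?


Join=lcm.
gcd(2,19)=1
lcm=38


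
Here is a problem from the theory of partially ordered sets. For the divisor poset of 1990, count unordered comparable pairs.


A comparable pair {a,b} has a < b or b < a in the order.
Count unordered pairs where one element is strictly below the other.
Examples: {1,2}, {1,5}, {1,10}, {1,199}, ...
Total comparable pairs: 19


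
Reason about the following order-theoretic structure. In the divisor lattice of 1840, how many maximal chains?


A maximal chain goes from the minimum element to a maximal element via cover relations.
Counting all min-to-max paths in the cover graph.
Total maximal chains: 30


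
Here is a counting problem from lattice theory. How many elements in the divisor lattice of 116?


Divisors of 116: [1, 2, 4, 29, 58, 116]
Count: 6


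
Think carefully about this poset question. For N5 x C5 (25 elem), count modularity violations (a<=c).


Modular law: if a <= c then a v (b ^ c) = (a v b) ^ c.
Check all triples (a,b,c) with a <= c among 25 elements.
  e.g. a=(a,0), b=(c,0), c=(b,0): lhs=(a,0) != rhs=(b,0)
  e.g. a=(a,0), b=(c,1), c=(b,0): lhs=(a,0) != rhs=(b,0)
Total violating triples: 75


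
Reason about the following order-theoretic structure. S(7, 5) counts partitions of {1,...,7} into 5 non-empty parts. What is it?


S(n,k) = k*S(n-1,k) + S(n-1,k-1).
S(6,5) = 15, S(6,4) = 65
S(7,5) = 5*15 + 65 = 75 + 65
S(7,5) = 140


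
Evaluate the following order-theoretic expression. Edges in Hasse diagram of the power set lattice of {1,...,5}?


A cover relation a -< b holds when a < b with no c strictly between.
Cover relations:
  {} -< {1}
  {} -< {2}
  {} -< {3}
  {} -< {4}
  {} -< {5}
  {1} -< {1,2}
  {1} -< {1,3}
  {1} -< {1,4}
  ...72 more
Total: 80


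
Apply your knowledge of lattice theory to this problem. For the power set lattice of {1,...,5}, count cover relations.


A cover relation a -< b holds when a < b with no c strictly between.
Cover relations:
  {} -< {1}
  {} -< {2}
  {} -< {3}
  {} -< {4}
  {} -< {5}
  {1} -< {1,2}
  {1} -< {1,3}
  {1} -< {1,4}
  ...72 more
Total: 80


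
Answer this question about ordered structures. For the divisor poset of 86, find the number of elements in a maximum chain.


A chain is a totally ordered subset; we count the number of elements in a maximum chain.
Compute, for each element x, the size of the longest chain ending at x:
  1: 1
  2: 2
  43: 2
  86: 3
A maximum chain: 1 < 2 < 86
Number of elements in the longest chain: 3


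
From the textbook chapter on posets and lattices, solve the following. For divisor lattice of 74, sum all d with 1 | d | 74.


Interval [1,74] in divisors of 74: [1, 2, 37, 74]
Sum = 114


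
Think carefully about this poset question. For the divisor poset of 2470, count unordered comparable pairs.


A comparable pair {a,b} has a < b or b < a in the order.
Count unordered pairs where one element is strictly below the other.
Examples: {1,2}, {1,5}, {1,10}, {1,13}, ...
Total comparable pairs: 65


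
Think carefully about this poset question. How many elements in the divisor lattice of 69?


Divisors of 69: [1, 3, 23, 69]
Count: 4


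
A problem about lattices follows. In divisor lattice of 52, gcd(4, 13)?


Meet=gcd.
gcd(4,13)=1


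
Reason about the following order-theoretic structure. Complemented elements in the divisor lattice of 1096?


An element a is complemented if some b has a meet b = bottom, a join b = top.
a is complemented iff gcd(a, n/a)=1, i.e. a is a unitary divisor of 1096.
Complemented elements: 1, 8, 137, 1096
Count: 4


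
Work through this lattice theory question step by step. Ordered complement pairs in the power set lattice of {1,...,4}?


Complement pair (a,b): a meet b = bottom, a join b = top.
Here: A intersect B = {} and A union B = {1,...,4}.
Pairs found: ({},{1,2,3,4}), ({1},{2,3,4}), ({2},{1,3,4}), ({3},{1,2,4}), ... (12 more)
Total ordered pairs: 16
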